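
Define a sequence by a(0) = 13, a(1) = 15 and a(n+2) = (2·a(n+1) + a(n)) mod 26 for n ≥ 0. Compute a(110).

9

Listing terms: a(0) = 13, a(1) = 15, a(2) = 17, a(3) = 23, a(4) = 11, a(5) = 19, a(6) = 23, a(7) = 13, a(8) = 23, a(9) = 7, a(10) = 11, a(11) = 3, a(12) = 17, a(13) = 11, a(14) = 13, a(15) = 11, a(16) = 9, a(17) = 3, a(18) = 15, a(19) = 7, a(20) = 3, a(21) = 13, a(22) = 3, a(23) = 19, a(24) = 15, a(25) = 23, a(26) = 9, a(27) = 15, a(28) = 13, a(29) = 15.
Since (a(28), a(29)) = (a(0), a(1)) = (13, 15) (two consecutive terms determine the rest), the sequence is periodic with period 28.
So a(110) = a(0 + ((110-0) mod 28)) = a(26) = 9.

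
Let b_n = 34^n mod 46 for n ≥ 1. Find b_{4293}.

20

Listing terms: b_1 = 34,  b_2 = 6,  b_3 = 20,  b_4 = 36,  b_5 = 28,  b_6 = 32,  b_7 = 30,  b_8 = 8,  b_9 = 42,  b_{10} = 2,  b_{11} = 22,  b_{12} = 12,  b_{13} = 40,  b_{14} = 26,  b_{15} = 10,  b_{16} = 18,  b_{17} = 14,  b_{18} = 16,  b_{19} = 38,  b_{20} = 4,  b_{21} = 44,  b_{22} = 24,  b_{23} = 34.
Since b_{23} = b_1 = 34, the sequence is periodic with period 22.
(4293 - 1) mod 22 = 2, so b_{4293} = b_3 = 20.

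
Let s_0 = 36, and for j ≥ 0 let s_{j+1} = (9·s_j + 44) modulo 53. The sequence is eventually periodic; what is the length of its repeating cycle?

Listing terms: s_0 = 36; s_1 = 50; s_2 = 17; s_3 = 38; s_4 = 15; s_5 = 20; s_6 = 12; s_7 = 46; s_8 = 34; s_9 = 32; s_{10} = 14; s_{11} = 11; s_{12} = 37; s_{13} = 6; s_{14} = 45; s_{15} = 25; s_{16} = 4; s_{17} = 27; s_{18} = 22; s_{19} = 30; s_{20} = 49; s_{21} = 8; s_{22} = 10; s_{23} = 28; s_{24} = 31; s_{25} = 5; s_{26} = 36.
The sequence repeats with period 26.

26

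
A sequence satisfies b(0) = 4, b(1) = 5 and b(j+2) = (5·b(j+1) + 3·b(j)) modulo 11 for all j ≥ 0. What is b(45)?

b(0) = 4, b(1) = 5, b(2) = 4, b(3) = 2, b(4) = 0, b(5) = 6, b(6) = 8, b(7) = 3, b(8) = 6, b(9) = 6, b(10) = 4, b(11) = 5.
Since (b(10), b(11)) = (b(0), b(1)) = (4, 5) (two consecutive terms determine the rest), the sequence is periodic with period 10.
(45 - 0) mod 10 = 5, so b(45) = b(5) = 6.

6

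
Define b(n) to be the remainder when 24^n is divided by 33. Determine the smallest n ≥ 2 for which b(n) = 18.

We have b(1) = 24; b(2) = 15; b(3) = 30; b(4) = 27; b(5) = 21; b(6) = 9; b(7) = 18; b(8) = 3; b(9) = 6; b(10) = 12; b(11) = 24.
The sequence repeats with period 10.
The value 18 first appears (with n ≥ 2) at b(7).

7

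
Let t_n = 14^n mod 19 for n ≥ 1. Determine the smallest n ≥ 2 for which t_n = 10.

We have t_1 = 14,  t_2 = 6,  t_3 = 8,  t_4 = 17,  t_5 = 10,  t_6 = 7,  t_7 = 3,  t_8 = 4,  t_9 = 18,  t_{10} = 5,  t_{11} = 13,  t_{12} = 11,  t_{13} = 2,  t_{14} = 9,  t_{15} = 12,  t_{16} = 16,  t_{17} = 15,  t_{18} = 1,  t_{19} = 14.
The sequence repeats with period 18.
The value 10 first appears (with n ≥ 2) at t_5.

5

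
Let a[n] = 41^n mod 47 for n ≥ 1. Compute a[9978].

Computing terms: a[1] = 41,  a[2] = 36,  a[3] = 19,  a[4] = 27,  a[5] = 26,  a[6] = 32,  a[7] = 43,  a[8] = 24,  a[9] = 44,  a[10] = 18,  a[11] = 33,  a[12] = 37,  a[13] = 13,  a[14] = 16,  a[15] = 45,  a[16] = 12,  a[17] = 22,  a[18] = 9,  a[19] = 40,  a[20] = 42,  a[21] = 30,  a[22] = 8,  a[23] = 46,  a[24] = 6,  a[25] = 11,  a[26] = 28,  a[27] = 20,  a[28] = 21,  a[29] = 15,  a[30] = 4,  a[31] = 23,  a[32] = 3,  a[33] = 29,  a[34] = 14,  a[35] = 10,  a[36] = 34,  a[37] = 31,  a[38] = 2,  a[39] = 35,  a[40] = 25,  a[41] = 38,  a[42] = 7,  a[43] = 5,  a[44] = 17,  a[45] = 39,  a[46] = 1,  a[47] = 41.
Since a[47] = a[1] = 41, the sequence is periodic with period 46.
(9978 - 1) mod 46 = 41, so a[9978] = a[42] = 7.

7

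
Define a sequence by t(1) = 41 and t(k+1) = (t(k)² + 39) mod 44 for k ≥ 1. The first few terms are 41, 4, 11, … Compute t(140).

We have t(1) = 41; t(2) = 4; t(3) = 11; t(4) = 28; t(5) = 31; t(6) = 32; t(7) = 7; t(8) = 0; t(9) = 39; t(10) = 20; t(11) = 43; t(12) = 40; t(13) = 11.
Since t(13) = t(3) = 11, the sequence is eventually periodic: after a pre-period of length 2 it cycles with period 10.
For k ≥ 3, t(k) depends only on (k - 3) mod 10. (140 - 3) mod 10 = 7, so t(140) = t(10) = 20.

20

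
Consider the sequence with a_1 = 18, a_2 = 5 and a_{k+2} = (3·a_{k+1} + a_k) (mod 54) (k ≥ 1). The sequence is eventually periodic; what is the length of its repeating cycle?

18

a_1 = 18; a_2 = 5; a_3 = 33; a_4 = 50; a_5 = 21; a_6 = 5; a_7 = 36; a_8 = 5; a_9 = 51; a_{10} = 50; a_{11} = 39; a_{12} = 5; a_{13} = 0; a_{14} = 5; a_{15} = 15; a_{16} = 50; a_{17} = 3; a_{18} = 5; a_{19} = 18; a_{20} = 5.
The sequence repeats with period 18.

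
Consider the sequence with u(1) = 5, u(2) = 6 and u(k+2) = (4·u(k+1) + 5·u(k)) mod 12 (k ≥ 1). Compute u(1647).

u(1) = 5,  u(2) = 6,  u(3) = 1,  u(4) = 10,  u(5) = 9,  u(6) = 2,  u(7) = 5,  u(8) = 6.
Since (u(7), u(8)) = (u(1), u(2)) = (5, 6) (two consecutive terms determine the rest), the sequence is periodic with period 6.
(1647 - 1) mod 6 = 2, so u(1647) = u(3) = 1.

1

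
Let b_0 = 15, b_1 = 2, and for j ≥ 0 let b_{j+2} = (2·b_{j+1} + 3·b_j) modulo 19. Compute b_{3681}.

We have b_0 = 15,  b_1 = 2,  b_2 = 11,  b_3 = 9,  b_4 = 13,  b_5 = 15,  b_6 = 12,  b_7 = 12,  b_8 = 3,  b_9 = 4,  b_{10} = 17,  b_{11} = 8,  b_{12} = 10,  b_{13} = 6,  b_{14} = 4,  b_{15} = 7,  b_{16} = 7,  b_{17} = 16,  b_{18} = 15,  b_{19} = 2.
Since (b_{18}, b_{19}) = (b_0, b_1) = (15, 2) (two consecutive terms determine the rest), the sequence is periodic with period 18.
(3681 - 0) mod 18 = 9, so b_{3681} = b_9 = 4.

4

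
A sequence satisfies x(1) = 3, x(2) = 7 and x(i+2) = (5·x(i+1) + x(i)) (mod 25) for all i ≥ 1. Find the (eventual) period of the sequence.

We have x(1) = 3,  x(2) = 7,  x(3) = 13,  x(4) = 22,  x(5) = 23,  x(6) = 12,  x(7) = 8,  x(8) = 2,  x(9) = 18,  x(10) = 17,  x(11) = 3,  x(12) = 7.
The sequence repeats with period 10.

10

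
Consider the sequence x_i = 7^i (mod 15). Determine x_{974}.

4

Computing terms: x_0 = 1,  x_1 = 7,  x_2 = 4,  x_3 = 13,  x_4 = 1.
Since x_4 = x_0 = 1, the sequence is periodic with period 4.
(974 - 0) mod 4 = 2, so x_{974} = x_2 = 4.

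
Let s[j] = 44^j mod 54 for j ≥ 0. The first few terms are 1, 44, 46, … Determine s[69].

We have s[0] = 1; s[1] = 44; s[2] = 46; s[3] = 26; s[4] = 10; s[5] = 8; s[6] = 28; s[7] = 44.
Since s[7] = s[1] = 44, the sequence is eventually periodic: after a pre-period of length 1 it cycles with period 6.
For j ≥ 1, s[j] depends only on (j - 1) mod 6. (69 - 1) mod 6 = 2, so s[69] = s[3] = 26.

26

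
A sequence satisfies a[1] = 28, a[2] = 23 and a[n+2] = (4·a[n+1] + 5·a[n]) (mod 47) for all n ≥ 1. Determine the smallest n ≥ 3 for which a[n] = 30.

Listing terms: a[1] = 28; a[2] = 23; a[3] = 44; a[4] = 9; a[5] = 21; a[6] = 35; a[7] = 10; a[8] = 27; a[9] = 17; a[10] = 15; a[11] = 4; a[12] = 44; a[13] = 8; a[14] = 17; a[15] = 14; a[16] = 0; a[17] = 23; a[18] = 45; a[19] = 13; a[20] = 42; a[21] = 45; a[22] = 14; a[23] = 46; a[24] = 19; a[25] = 24; a[26] = 3; a[27] = 38; a[28] = 26; a[29] = 12; a[30] = 37; a[31] = 20; a[32] = 30; a[33] = 32; a[34] = 43; a[35] = 3; a[36] = 39; a[37] = 30; a[38] = 33; a[39] = 0; a[40] = 24; a[41] = 2; a[42] = 34; a[43] = 5; a[44] = 2; a[45] = 33; a[46] = 1; a[47] = 28; a[48] = 23.
Since (a[47], a[48]) = (a[1], a[2]) = (28, 23) (two consecutive terms determine the rest), the sequence is periodic with period 46.
The value 30 first appears (with n ≥ 3) at a[32].

32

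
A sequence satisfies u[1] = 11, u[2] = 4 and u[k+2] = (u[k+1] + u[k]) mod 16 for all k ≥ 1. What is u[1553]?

Listing terms: u[1] = 11; u[2] = 4; u[3] = 15; u[4] = 3; u[5] = 2; u[6] = 5; u[7] = 7; u[8] = 12; u[9] = 3; u[10] = 15; u[11] = 2; u[12] = 1; u[13] = 3; u[14] = 4; u[15] = 7; u[16] = 11; u[17] = 2; u[18] = 13; u[19] = 15; u[20] = 12; u[21] = 11; u[22] = 7; u[23] = 2; u[24] = 9; u[25] = 11; u[26] = 4.
The sequence repeats with period 24.
So u[1553] = u[1 + ((1553-1) mod 24)] = u[17] = 2.

2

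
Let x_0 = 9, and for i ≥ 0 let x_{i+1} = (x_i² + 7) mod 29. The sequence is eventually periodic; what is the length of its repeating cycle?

x_0 = 9,  x_1 = 1,  x_2 = 8,  x_3 = 13,  x_4 = 2,  x_5 = 11,  x_6 = 12,  x_7 = 6,  x_8 = 14,  x_9 = 0,  x_{10} = 7,  x_{11} = 27,  x_{12} = 11.
Since x_{12} = x_5 = 11, the sequence is eventually periodic: after a pre-period of length 5 it cycles with period 7.

7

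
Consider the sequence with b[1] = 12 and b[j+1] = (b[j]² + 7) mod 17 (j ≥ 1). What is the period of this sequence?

3

Listing terms: b[1] = 12, b[2] = 15, b[3] = 11, b[4] = 9, b[5] = 3, b[6] = 16, b[7] = 8, b[8] = 3.
Since b[8] = b[5] = 3, the sequence is eventually periodic: after a pre-period of length 4 it cycles with period 3.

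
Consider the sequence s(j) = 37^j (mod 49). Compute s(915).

Listing terms: s(0) = 1,  s(1) = 37,  s(2) = 46,  s(3) = 36,  s(4) = 9,  s(5) = 39,  s(6) = 22,  s(7) = 30,  s(8) = 32,  s(9) = 8,  s(10) = 2,  s(11) = 25,  s(12) = 43,  s(13) = 23,  s(14) = 18,  s(15) = 29,  s(16) = 44,  s(17) = 11,  s(18) = 15,  s(19) = 16,  s(20) = 4,  s(21) = 1.
The sequence repeats with period 21.
(915 - 0) mod 21 = 12, so s(915) = s(12) = 43.

43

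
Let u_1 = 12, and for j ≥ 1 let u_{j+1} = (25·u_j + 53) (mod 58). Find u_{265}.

56

Listing terms: u_1 = 12,  u_2 = 5,  u_3 = 4,  u_4 = 37,  u_5 = 50,  u_6 = 27,  u_7 = 32,  u_8 = 41,  u_9 = 34,  u_{10} = 33,  u_{11} = 8,  u_{12} = 21,  u_{13} = 56,  u_{14} = 3,  u_{15} = 12.
The sequence repeats with period 14.
So u_{265} = u_{1 + ((265-1) mod 14)} = u_{13} = 56.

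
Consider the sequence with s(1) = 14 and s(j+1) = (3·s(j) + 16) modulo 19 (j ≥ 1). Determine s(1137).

We have s(1) = 14, s(2) = 1, s(3) = 0, s(4) = 16, s(5) = 7, s(6) = 18, s(7) = 13, s(8) = 17, s(9) = 10, s(10) = 8, s(11) = 2, s(12) = 3, s(13) = 6, s(14) = 15, s(15) = 4, s(16) = 9, s(17) = 5, s(18) = 12, s(19) = 14.
The sequence repeats with period 18.
(1137 - 1) mod 18 = 2, so s(1137) = s(3) = 0.

0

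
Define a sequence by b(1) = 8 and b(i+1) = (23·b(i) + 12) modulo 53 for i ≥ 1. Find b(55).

15

Computing terms: b(1) = 8; b(2) = 37; b(3) = 15; b(4) = 39; b(5) = 8.
Since b(5) = b(1) = 8, the sequence is periodic with period 4.
(55 - 1) mod 4 = 2, so b(55) = b(3) = 15.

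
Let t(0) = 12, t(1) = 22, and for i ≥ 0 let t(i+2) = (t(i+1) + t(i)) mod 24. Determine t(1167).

Listing terms: t(0) = 12, t(1) = 22, t(2) = 10, t(3) = 8, t(4) = 18, t(5) = 2, t(6) = 20, t(7) = 22, t(8) = 18, t(9) = 16, t(10) = 10, t(11) = 2, t(12) = 12, t(13) = 14, t(14) = 2, t(15) = 16, t(16) = 18, t(17) = 10, t(18) = 4, t(19) = 14, t(20) = 18, t(21) = 8, t(22) = 2, t(23) = 10, t(24) = 12, t(25) = 22.
Since (t(24), t(25)) = (t(0), t(1)) = (12, 22) (two consecutive terms determine the rest), the sequence is periodic with period 24.
So t(1167) = t(0 + ((1167-0) mod 24)) = t(15) = 16.

16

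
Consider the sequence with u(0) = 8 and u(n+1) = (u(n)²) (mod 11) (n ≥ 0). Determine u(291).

5

We have u(0) = 8; u(1) = 9; u(2) = 4; u(3) = 5; u(4) = 3; u(5) = 9.
Since u(5) = u(1) = 9, the sequence is eventually periodic: after a pre-period of length 1 it cycles with period 4.
For n ≥ 1, u(n) depends only on (n - 1) mod 4. (291 - 1) mod 4 = 2, so u(291) = u(3) = 5.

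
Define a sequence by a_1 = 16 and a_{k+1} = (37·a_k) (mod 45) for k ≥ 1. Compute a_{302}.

We have a_1 = 16, a_2 = 7, a_3 = 34, a_4 = 43, a_5 = 16.
Since a_5 = a_1 = 16, the sequence is periodic with period 4.
So a_{302} = a_{1 + ((302-1) mod 4)} = a_2 = 7.

7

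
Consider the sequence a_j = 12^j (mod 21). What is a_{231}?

6

a_0 = 1, a_1 = 12, a_2 = 18, a_3 = 6, a_4 = 9, a_5 = 3, a_6 = 15, a_7 = 12.
Since a_7 = a_1 = 12, the sequence is eventually periodic: after a pre-period of length 1 it cycles with period 6.
For j ≥ 1, a_j depends only on (j - 1) mod 6. (231 - 1) mod 6 = 2, so a_{231} = a_3 = 6.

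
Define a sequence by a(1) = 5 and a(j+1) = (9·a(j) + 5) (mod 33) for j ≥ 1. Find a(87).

a(1) = 5, a(2) = 17, a(3) = 26, a(4) = 8, a(5) = 11, a(6) = 5.
Since a(6) = a(1) = 5, the sequence is periodic with period 5.
So a(87) = a(1 + ((87-1) mod 5)) = a(2) = 17.

17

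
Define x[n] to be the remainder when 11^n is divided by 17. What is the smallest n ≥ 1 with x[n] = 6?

9

Computing terms: x[0] = 1; x[1] = 11; x[2] = 2; x[3] = 5; x[4] = 4; x[5] = 10; x[6] = 8; x[7] = 3; x[8] = 16; x[9] = 6; x[10] = 15; x[11] = 12; x[12] = 13; x[13] = 7; x[14] = 9; x[15] = 14; x[16] = 1.
The sequence repeats with period 16.
The value 6 first appears (with n ≥ 1) at x[9].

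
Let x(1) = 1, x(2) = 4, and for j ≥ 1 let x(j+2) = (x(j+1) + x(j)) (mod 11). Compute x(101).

x(1) = 1, x(2) = 4, x(3) = 5, x(4) = 9, x(5) = 3, x(6) = 1, x(7) = 4.
The sequence repeats with period 5.
(101 - 1) mod 5 = 0, so x(101) = x(1) = 1.

1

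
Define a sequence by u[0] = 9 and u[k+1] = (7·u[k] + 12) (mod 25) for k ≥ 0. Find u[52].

u[0] = 9, u[1] = 0, u[2] = 12, u[3] = 21, u[4] = 9.
The sequence repeats with period 4.
So u[52] = u[0 + ((52-0) mod 4)] = u[0] = 9.

9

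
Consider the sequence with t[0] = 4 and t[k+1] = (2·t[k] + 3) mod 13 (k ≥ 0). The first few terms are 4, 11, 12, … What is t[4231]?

9

We have t[0] = 4; t[1] = 11; t[2] = 12; t[3] = 1; t[4] = 5; t[5] = 0; t[6] = 3; t[7] = 9; t[8] = 8; t[9] = 6; t[10] = 2; t[11] = 7; t[12] = 4.
Since t[12] = t[0] = 4, the sequence is periodic with period 12.
(4231 - 0) mod 12 = 7, so t[4231] = t[7] = 9.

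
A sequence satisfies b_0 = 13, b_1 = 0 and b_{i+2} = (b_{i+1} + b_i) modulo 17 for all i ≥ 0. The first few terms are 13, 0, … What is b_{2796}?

b_0 = 13,  b_1 = 0,  b_2 = 13,  b_3 = 13,  b_4 = 9,  b_5 = 5,  b_6 = 14,  b_7 = 2,  b_8 = 16,  b_9 = 1,  b_{10} = 0,  b_{11} = 1,  b_{12} = 1,  b_{13} = 2,  b_{14} = 3,  b_{15} = 5,  b_{16} = 8,  b_{17} = 13,  b_{18} = 4,  b_{19} = 0,  b_{20} = 4,  b_{21} = 4,  b_{22} = 8,  b_{23} = 12,  b_{24} = 3,  b_{25} = 15,  b_{26} = 1,  b_{27} = 16,  b_{28} = 0,  b_{29} = 16,  b_{30} = 16,  b_{31} = 15,  b_{32} = 14,  b_{33} = 12,  b_{34} = 9,  b_{35} = 4,  b_{36} = 13,  b_{37} = 0.
The sequence repeats with period 36.
So b_{2796} = b_{0 + ((2796-0) mod 36)} = b_{24} = 3.

3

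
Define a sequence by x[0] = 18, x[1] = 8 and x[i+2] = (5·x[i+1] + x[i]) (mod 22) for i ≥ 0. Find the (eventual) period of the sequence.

We have x[0] = 18, x[1] = 8, x[2] = 14, x[3] = 12, x[4] = 8, x[5] = 8, x[6] = 4, x[7] = 6, x[8] = 12, x[9] = 0, x[10] = 12, x[11] = 16, x[12] = 4, x[13] = 14, x[14] = 8, x[15] = 10, x[16] = 14, x[17] = 14, x[18] = 18, x[19] = 16, x[20] = 10, x[21] = 0, x[22] = 10, x[23] = 6, x[24] = 18, x[25] = 8.
The sequence repeats with period 24.

24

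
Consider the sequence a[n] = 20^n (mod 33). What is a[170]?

1

a[1] = 20, a[2] = 4, a[3] = 14, a[4] = 16, a[5] = 23, a[6] = 31, a[7] = 26, a[8] = 25, a[9] = 5, a[10] = 1, a[11] = 20.
Since a[11] = a[1] = 20, the sequence is periodic with period 10.
(170 - 1) mod 10 = 9, so a[170] = a[10] = 1.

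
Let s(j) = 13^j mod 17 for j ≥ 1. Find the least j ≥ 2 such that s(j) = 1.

4

We have s(1) = 13; s(2) = 16; s(3) = 4; s(4) = 1; s(5) = 13.
The sequence repeats with period 4.
The value 1 first appears (with j ≥ 2) at s(4).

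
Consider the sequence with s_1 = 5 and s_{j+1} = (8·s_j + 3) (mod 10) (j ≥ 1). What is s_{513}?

We have s_1 = 5; s_2 = 3; s_3 = 7; s_4 = 9; s_5 = 5.
The sequence repeats with period 4.
(513 - 1) mod 4 = 0, so s_{513} = s_1 = 5.

5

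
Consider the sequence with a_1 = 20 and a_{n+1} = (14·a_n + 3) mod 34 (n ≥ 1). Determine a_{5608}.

27

Listing terms: a_1 = 20; a_2 = 11; a_3 = 21; a_4 = 25; a_5 = 13; a_6 = 15; a_7 = 9; a_8 = 27; a_9 = 7; a_{10} = 33; a_{11} = 23; a_{12} = 19; a_{13} = 31; a_{14} = 29; a_{15} = 1; a_{16} = 17; a_{17} = 3; a_{18} = 11.
Since a_{18} = a_2 = 11, the sequence is eventually periodic: after a pre-period of length 1 it cycles with period 16.
For n ≥ 2, a_n depends only on (n - 2) mod 16. (5608 - 2) mod 16 = 6, so a_{5608} = a_8 = 27.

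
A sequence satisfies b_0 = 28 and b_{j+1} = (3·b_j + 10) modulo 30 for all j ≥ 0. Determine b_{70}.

22

We have b_0 = 28; b_1 = 4; b_2 = 22; b_3 = 16; b_4 = 28.
The sequence repeats with period 4.
(70 - 0) mod 4 = 2, so b_{70} = b_2 = 22.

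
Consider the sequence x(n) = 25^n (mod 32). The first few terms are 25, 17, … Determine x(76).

x(1) = 25, x(2) = 17, x(3) = 9, x(4) = 1, x(5) = 25.
Since x(5) = x(1) = 25, the sequence is periodic with period 4.
So x(76) = x(1 + ((76-1) mod 4)) = x(4) = 1.

1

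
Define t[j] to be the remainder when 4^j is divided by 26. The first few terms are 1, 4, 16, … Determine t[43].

t[0] = 1,  t[1] = 4,  t[2] = 16,  t[3] = 12,  t[4] = 22,  t[5] = 10,  t[6] = 14,  t[7] = 4.
Since t[7] = t[1] = 4, the sequence is eventually periodic: after a pre-period of length 1 it cycles with period 6.
For j ≥ 1, t[j] depends only on (j - 1) mod 6. (43 - 1) mod 6 = 0, so t[43] = t[1] = 4.

4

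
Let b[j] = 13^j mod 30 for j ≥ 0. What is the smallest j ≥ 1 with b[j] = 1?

Computing terms: b[0] = 1, b[1] = 13, b[2] = 19, b[3] = 7, b[4] = 1.
Since b[4] = b[0] = 1, the sequence is periodic with period 4.
The value 1 next appears (with j ≥ 1) at b[4].

4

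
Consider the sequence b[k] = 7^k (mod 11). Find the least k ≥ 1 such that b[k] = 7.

1

We have b[0] = 1; b[1] = 7; b[2] = 5; b[3] = 2; b[4] = 3; b[5] = 10; b[6] = 4; b[7] = 6; b[8] = 9; b[9] = 8; b[10] = 1.
Since b[10] = b[0] = 1, the sequence is periodic with period 10.
The value 7 first appears (with k ≥ 1) at b[1].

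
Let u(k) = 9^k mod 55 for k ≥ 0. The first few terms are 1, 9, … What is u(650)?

1

u(0) = 1, u(1) = 9, u(2) = 26, u(3) = 14, u(4) = 16, u(5) = 34, u(6) = 31, u(7) = 4, u(8) = 36, u(9) = 49, u(10) = 1.
Since u(10) = u(0) = 1, the sequence is periodic with period 10.
So u(650) = u(0 + ((650-0) mod 10)) = u(0) = 1.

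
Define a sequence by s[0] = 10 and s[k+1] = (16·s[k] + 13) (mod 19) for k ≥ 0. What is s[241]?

We have s[0] = 10; s[1] = 2; s[2] = 7; s[3] = 11; s[4] = 18; s[5] = 16; s[6] = 3; s[7] = 4; s[8] = 1; s[9] = 10.
The sequence repeats with period 9.
So s[241] = s[0 + ((241-0) mod 9)] = s[7] = 4.

4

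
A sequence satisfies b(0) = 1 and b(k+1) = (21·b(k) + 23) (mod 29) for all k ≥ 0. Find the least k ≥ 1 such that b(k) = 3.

Listing terms: b(0) = 1; b(1) = 15; b(2) = 19; b(3) = 16; b(4) = 11; b(5) = 22; b(6) = 21; b(7) = 0; b(8) = 23; b(9) = 13; b(10) = 6; b(11) = 4; b(12) = 20; b(13) = 8; b(14) = 17; b(15) = 3; b(16) = 28; b(17) = 2; b(18) = 7; b(19) = 25; b(20) = 26; b(21) = 18; b(22) = 24; b(23) = 5; b(24) = 12; b(25) = 14; b(26) = 27; b(27) = 10; b(28) = 1.
The sequence repeats with period 28.
The value 3 first appears (with k ≥ 1) at b(15).

15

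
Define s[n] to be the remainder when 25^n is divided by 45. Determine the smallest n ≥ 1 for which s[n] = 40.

2

We have s[0] = 1,  s[1] = 25,  s[2] = 40,  s[3] = 10,  s[4] = 25.
Since s[4] = s[1] = 25, the sequence is eventually periodic: after a pre-period of length 1 it cycles with period 3.
The value 40 first appears (with n ≥ 1) at s[2].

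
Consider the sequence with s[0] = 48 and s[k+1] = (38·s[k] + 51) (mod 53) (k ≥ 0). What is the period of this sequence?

Listing terms: s[0] = 48, s[1] = 20, s[2] = 16, s[3] = 23, s[4] = 24, s[5] = 9, s[6] = 22, s[7] = 39, s[8] = 49, s[9] = 5, s[10] = 29, s[11] = 40, s[12] = 34, s[13] = 18, s[14] = 46, s[15] = 50, s[16] = 43, s[17] = 42, s[18] = 4, s[19] = 44, s[20] = 27, s[21] = 17, s[22] = 8, s[23] = 37, s[24] = 26, s[25] = 32, s[26] = 48.
Since s[26] = s[0] = 48, the sequence is periodic with period 26.

26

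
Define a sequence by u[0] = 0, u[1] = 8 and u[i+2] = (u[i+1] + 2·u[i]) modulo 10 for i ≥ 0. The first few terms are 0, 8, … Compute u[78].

8

We have u[0] = 0,  u[1] = 8,  u[2] = 8,  u[3] = 4,  u[4] = 0,  u[5] = 8.
Since (u[4], u[5]) = (u[0], u[1]) = (0, 8) (two consecutive terms determine the rest), the sequence is periodic with period 4.
So u[78] = u[0 + ((78-0) mod 4)] = u[2] = 8.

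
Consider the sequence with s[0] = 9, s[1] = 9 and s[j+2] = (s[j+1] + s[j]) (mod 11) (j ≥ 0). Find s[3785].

6

s[0] = 9; s[1] = 9; s[2] = 7; s[3] = 5; s[4] = 1; s[5] = 6; s[6] = 7; s[7] = 2; s[8] = 9; s[9] = 0; s[10] = 9; s[11] = 9.
Since (s[10], s[11]) = (s[0], s[1]) = (9, 9) (two consecutive terms determine the rest), the sequence is periodic with period 10.
(3785 - 0) mod 10 = 5, so s[3785] = s[5] = 6.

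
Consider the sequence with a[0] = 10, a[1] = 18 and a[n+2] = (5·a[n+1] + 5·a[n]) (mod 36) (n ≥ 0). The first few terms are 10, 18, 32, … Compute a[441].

10

a[0] = 10; a[1] = 18; a[2] = 32; a[3] = 34; a[4] = 6; a[5] = 20; a[6] = 22; a[7] = 30; a[8] = 8; a[9] = 10; a[10] = 18.
The sequence repeats with period 9.
(441 - 0) mod 9 = 0, so a[441] = a[0] = 10.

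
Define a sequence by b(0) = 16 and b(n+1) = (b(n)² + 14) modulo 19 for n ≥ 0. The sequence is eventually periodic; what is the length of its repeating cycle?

We have b(0) = 16,  b(1) = 4,  b(2) = 11,  b(3) = 2,  b(4) = 18,  b(5) = 15,  b(6) = 11.
Since b(6) = b(2) = 11, the sequence is eventually periodic: after a pre-period of length 2 it cycles with period 4.

4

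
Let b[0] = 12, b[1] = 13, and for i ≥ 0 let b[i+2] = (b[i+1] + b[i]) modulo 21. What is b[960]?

b[0] = 12, b[1] = 13, b[2] = 4, b[3] = 17, b[4] = 0, b[5] = 17, b[6] = 17, b[7] = 13, b[8] = 9, b[9] = 1, b[10] = 10, b[11] = 11, b[12] = 0, b[13] = 11, b[14] = 11, b[15] = 1, b[16] = 12, b[17] = 13.
The sequence repeats with period 16.
(960 - 0) mod 16 = 0, so b[960] = b[0] = 12.

12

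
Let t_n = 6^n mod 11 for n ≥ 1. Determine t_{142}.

Listing terms: t_1 = 6,  t_2 = 3,  t_3 = 7,  t_4 = 9,  t_5 = 10,  t_6 = 5,  t_7 = 8,  t_8 = 4,  t_9 = 2,  t_{10} = 1,  t_{11} = 6.
The sequence repeats with period 10.
(142 - 1) mod 10 = 1, so t_{142} = t_2 = 3.

3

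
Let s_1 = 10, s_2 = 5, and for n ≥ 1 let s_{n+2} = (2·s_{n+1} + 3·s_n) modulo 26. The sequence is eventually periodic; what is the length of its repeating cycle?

Computing terms: s_1 = 10,  s_2 = 5,  s_3 = 14,  s_4 = 17,  s_5 = 24,  s_6 = 21,  s_7 = 10,  s_8 = 5.
The sequence repeats with period 6.

6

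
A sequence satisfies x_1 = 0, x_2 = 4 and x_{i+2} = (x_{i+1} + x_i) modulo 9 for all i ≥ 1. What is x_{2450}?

x_1 = 0; x_2 = 4; x_3 = 4; x_4 = 8; x_5 = 3; x_6 = 2; x_7 = 5; x_8 = 7; x_9 = 3; x_{10} = 1; x_{11} = 4; x_{12} = 5; x_{13} = 0; x_{14} = 5; x_{15} = 5; x_{16} = 1; x_{17} = 6; x_{18} = 7; x_{19} = 4; x_{20} = 2; x_{21} = 6; x_{22} = 8; x_{23} = 5; x_{24} = 4; x_{25} = 0; x_{26} = 4.
The sequence repeats with period 24.
(2450 - 1) mod 24 = 1, so x_{2450} = x_2 = 4.

4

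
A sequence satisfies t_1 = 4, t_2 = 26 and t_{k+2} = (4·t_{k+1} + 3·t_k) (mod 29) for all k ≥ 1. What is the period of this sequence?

We have t_1 = 4,  t_2 = 26,  t_3 = 0,  t_4 = 20,  t_5 = 22,  t_6 = 3,  t_7 = 20,  t_8 = 2,  t_9 = 10,  t_{10} = 17,  t_{11} = 11,  t_{12} = 8,  t_{13} = 7,  t_{14} = 23,  t_{15} = 26,  t_{16} = 28,  t_{17} = 16,  t_{18} = 3,  t_{19} = 2,  t_{20} = 17,  t_{21} = 16,  t_{22} = 28,  t_{23} = 15,  t_{24} = 28,  t_{25} = 12,  t_{26} = 16,  t_{27} = 13,  t_{28} = 13,  t_{29} = 4,  t_{30} = 26.
The sequence repeats with period 28.

28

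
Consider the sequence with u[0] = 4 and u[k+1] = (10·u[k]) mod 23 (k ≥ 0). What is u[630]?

2

Computing terms: u[0] = 4; u[1] = 17; u[2] = 9; u[3] = 21; u[4] = 3; u[5] = 7; u[6] = 1; u[7] = 10; u[8] = 8; u[9] = 11; u[10] = 18; u[11] = 19; u[12] = 6; u[13] = 14; u[14] = 2; u[15] = 20; u[16] = 16; u[17] = 22; u[18] = 13; u[19] = 15; u[20] = 12; u[21] = 5; u[22] = 4.
Since u[22] = u[0] = 4, the sequence is periodic with period 22.
So u[630] = u[0 + ((630-0) mod 22)] = u[14] = 2.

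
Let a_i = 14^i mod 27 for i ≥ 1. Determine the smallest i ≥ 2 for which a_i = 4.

16

Computing terms: a_1 = 14; a_2 = 7; a_3 = 17; a_4 = 22; a_5 = 11; a_6 = 19; a_7 = 23; a_8 = 25; a_9 = 26; a_{10} = 13; a_{11} = 20; a_{12} = 10; a_{13} = 5; a_{14} = 16; a_{15} = 8; a_{16} = 4; a_{17} = 2; a_{18} = 1; a_{19} = 14.
The sequence repeats with period 18.
The value 4 first appears (with i ≥ 2) at a_{16}.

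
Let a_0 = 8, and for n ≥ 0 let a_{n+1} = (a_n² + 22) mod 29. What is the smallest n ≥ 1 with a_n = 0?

We have a_0 = 8; a_1 = 28; a_2 = 23; a_3 = 0; a_4 = 22; a_5 = 13; a_6 = 17; a_7 = 21; a_8 = 28.
Since a_8 = a_1 = 28, the sequence is eventually periodic: after a pre-period of length 1 it cycles with period 7.
The value 0 first appears (with n ≥ 1) at a_3.

3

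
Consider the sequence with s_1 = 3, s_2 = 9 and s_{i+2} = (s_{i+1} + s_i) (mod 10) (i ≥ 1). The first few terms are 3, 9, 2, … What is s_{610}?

We have s_1 = 3,  s_2 = 9,  s_3 = 2,  s_4 = 1,  s_5 = 3,  s_6 = 4,  s_7 = 7,  s_8 = 1,  s_9 = 8,  s_{10} = 9,  s_{11} = 7,  s_{12} = 6,  s_{13} = 3,  s_{14} = 9.
Since (s_{13}, s_{14}) = (s_1, s_2) = (3, 9) (two consecutive terms determine the rest), the sequence is periodic with period 12.
(610 - 1) mod 12 = 9, so s_{610} = s_{10} = 9.

9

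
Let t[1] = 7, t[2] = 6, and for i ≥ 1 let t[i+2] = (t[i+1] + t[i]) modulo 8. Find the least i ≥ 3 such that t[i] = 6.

8

Computing terms: t[1] = 7; t[2] = 6; t[3] = 5; t[4] = 3; t[5] = 0; t[6] = 3; t[7] = 3; t[8] = 6; t[9] = 1; t[10] = 7; t[11] = 0; t[12] = 7; t[13] = 7; t[14] = 6.
The sequence repeats with period 12.
The value 6 first appears (with i ≥ 3) at t[8].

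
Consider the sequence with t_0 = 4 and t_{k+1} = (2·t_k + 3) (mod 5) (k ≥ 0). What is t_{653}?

We have t_0 = 4; t_1 = 1; t_2 = 0; t_3 = 3; t_4 = 4.
The sequence repeats with period 4.
So t_{653} = t_{0 + ((653-0) mod 4)} = t_1 = 1.

1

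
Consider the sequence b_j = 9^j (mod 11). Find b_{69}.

Computing terms: b_0 = 1; b_1 = 9; b_2 = 4; b_3 = 3; b_4 = 5; b_5 = 1.
The sequence repeats with period 5.
So b_{69} = b_{0 + ((69-0) mod 5)} = b_4 = 5.

5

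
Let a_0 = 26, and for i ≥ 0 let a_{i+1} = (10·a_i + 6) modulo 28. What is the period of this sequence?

Listing terms: a_0 = 26, a_1 = 14, a_2 = 6, a_3 = 10, a_4 = 22, a_5 = 2, a_6 = 26.
Since a_6 = a_0 = 26, the sequence is periodic with period 6.

6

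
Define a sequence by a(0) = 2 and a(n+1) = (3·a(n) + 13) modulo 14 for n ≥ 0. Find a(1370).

a(0) = 2,  a(1) = 5,  a(2) = 0,  a(3) = 13,  a(4) = 10,  a(5) = 1,  a(6) = 2.
The sequence repeats with period 6.
(1370 - 0) mod 6 = 2, so a(1370) = a(2) = 0.

0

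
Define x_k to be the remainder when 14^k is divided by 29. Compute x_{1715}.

Computing terms: x_1 = 14,  x_2 = 22,  x_3 = 18,  x_4 = 20,  x_5 = 19,  x_6 = 5,  x_7 = 12,  x_8 = 23,  x_9 = 3,  x_{10} = 13,  x_{11} = 8,  x_{12} = 25,  x_{13} = 2,  x_{14} = 28,  x_{15} = 15,  x_{16} = 7,  x_{17} = 11,  x_{18} = 9,  x_{19} = 10,  x_{20} = 24,  x_{21} = 17,  x_{22} = 6,  x_{23} = 26,  x_{24} = 16,  x_{25} = 21,  x_{26} = 4,  x_{27} = 27,  x_{28} = 1,  x_{29} = 14.
Since x_{29} = x_1 = 14, the sequence is periodic with period 28.
(1715 - 1) mod 28 = 6, so x_{1715} = x_7 = 12.

12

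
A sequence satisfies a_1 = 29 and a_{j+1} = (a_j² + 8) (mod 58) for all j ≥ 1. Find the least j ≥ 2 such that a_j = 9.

Listing terms: a_1 = 29, a_2 = 37, a_3 = 43, a_4 = 1, a_5 = 9, a_6 = 31, a_7 = 41, a_8 = 7, a_9 = 57, a_{10} = 9.
Since a_{10} = a_5 = 9, the sequence is eventually periodic: after a pre-period of length 4 it cycles with period 5.
The value 9 first appears (with j ≥ 2) at a_5.

5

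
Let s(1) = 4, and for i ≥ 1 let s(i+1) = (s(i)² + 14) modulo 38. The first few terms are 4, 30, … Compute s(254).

30

s(1) = 4; s(2) = 30; s(3) = 2; s(4) = 18; s(5) = 34; s(6) = 30.
Since s(6) = s(2) = 30, the sequence is eventually periodic: after a pre-period of length 1 it cycles with period 4.
For i ≥ 2, s(i) depends only on (i - 2) mod 4. (254 - 2) mod 4 = 0, so s(254) = s(2) = 30.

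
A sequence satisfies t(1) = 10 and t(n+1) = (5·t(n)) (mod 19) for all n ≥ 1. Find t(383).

18

t(1) = 10, t(2) = 12, t(3) = 3, t(4) = 15, t(5) = 18, t(6) = 14, t(7) = 13, t(8) = 8, t(9) = 2, t(10) = 10.
The sequence repeats with period 9.
So t(383) = t(1 + ((383-1) mod 9)) = t(5) = 18.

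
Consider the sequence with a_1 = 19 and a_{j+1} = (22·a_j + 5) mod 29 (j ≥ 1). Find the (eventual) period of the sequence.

a_1 = 19; a_2 = 17; a_3 = 2; a_4 = 20; a_5 = 10; a_6 = 22; a_7 = 25; a_8 = 4; a_9 = 6; a_{10} = 21; a_{11} = 3; a_{12} = 13; a_{13} = 1; a_{14} = 27; a_{15} = 19.
The sequence repeats with period 14.

14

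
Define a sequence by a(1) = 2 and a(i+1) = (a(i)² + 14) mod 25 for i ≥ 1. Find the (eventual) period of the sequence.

Computing terms: a(1) = 2,  a(2) = 18,  a(3) = 13,  a(4) = 8,  a(5) = 3,  a(6) = 23,  a(7) = 18.
Since a(7) = a(2) = 18, the sequence is eventually periodic: after a pre-period of length 1 it cycles with period 5.

5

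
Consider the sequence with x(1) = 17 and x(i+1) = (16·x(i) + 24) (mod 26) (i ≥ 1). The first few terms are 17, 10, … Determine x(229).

4

We have x(1) = 17, x(2) = 10, x(3) = 2, x(4) = 4, x(5) = 10.
Since x(5) = x(2) = 10, the sequence is eventually periodic: after a pre-period of length 1 it cycles with period 3.
For i ≥ 2, x(i) depends only on (i - 2) mod 3. (229 - 2) mod 3 = 2, so x(229) = x(4) = 4.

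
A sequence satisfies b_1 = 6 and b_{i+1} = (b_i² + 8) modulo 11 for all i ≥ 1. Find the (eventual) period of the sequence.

3

We have b_1 = 6; b_2 = 0; b_3 = 8; b_4 = 6.
The sequence repeats with period 3.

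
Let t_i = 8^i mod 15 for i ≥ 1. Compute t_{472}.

1

We have t_1 = 8, t_2 = 4, t_3 = 2, t_4 = 1, t_5 = 8.
Since t_5 = t_1 = 8, the sequence is periodic with period 4.
So t_{472} = t_{1 + ((472-1) mod 4)} = t_4 = 1.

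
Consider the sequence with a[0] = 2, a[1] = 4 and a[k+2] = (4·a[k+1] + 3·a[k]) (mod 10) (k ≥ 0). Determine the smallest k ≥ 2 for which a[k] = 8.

7

We have a[0] = 2,  a[1] = 4,  a[2] = 2,  a[3] = 0,  a[4] = 6,  a[5] = 4,  a[6] = 4,  a[7] = 8,  a[8] = 4,  a[9] = 0,  a[10] = 2,  a[11] = 8,  a[12] = 8,  a[13] = 6,  a[14] = 8,  a[15] = 0,  a[16] = 4,  a[17] = 6,  a[18] = 6,  a[19] = 2,  a[20] = 6,  a[21] = 0,  a[22] = 8,  a[23] = 2,  a[24] = 2,  a[25] = 4.
The sequence repeats with period 24.
The value 8 first appears (with k ≥ 2) at a[7].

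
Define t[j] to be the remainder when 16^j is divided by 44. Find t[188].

t[1] = 16,  t[2] = 36,  t[3] = 4,  t[4] = 20,  t[5] = 12,  t[6] = 16.
Since t[6] = t[1] = 16, the sequence is periodic with period 5.
(188 - 1) mod 5 = 2, so t[188] = t[3] = 4.

4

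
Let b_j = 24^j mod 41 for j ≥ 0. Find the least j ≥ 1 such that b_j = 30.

11

b_0 = 1,  b_1 = 24,  b_2 = 2,  b_3 = 7,  b_4 = 4,  b_5 = 14,  b_6 = 8,  b_7 = 28,  b_8 = 16,  b_9 = 15,  b_{10} = 32,  b_{11} = 30,  b_{12} = 23,  b_{13} = 19,  b_{14} = 5,  b_{15} = 38,  b_{16} = 10,  b_{17} = 35,  b_{18} = 20,  b_{19} = 29,  b_{20} = 40,  b_{21} = 17,  b_{22} = 39,  b_{23} = 34,  b_{24} = 37,  b_{25} = 27,  b_{26} = 33,  b_{27} = 13,  b_{28} = 25,  b_{29} = 26,  b_{30} = 9,  b_{31} = 11,  b_{32} = 18,  b_{33} = 22,  b_{34} = 36,  b_{35} = 3,  b_{36} = 31,  b_{37} = 6,  b_{38} = 21,  b_{39} = 12,  b_{40} = 1.
The sequence repeats with period 40.
The value 30 first appears (with j ≥ 1) at b_{11}.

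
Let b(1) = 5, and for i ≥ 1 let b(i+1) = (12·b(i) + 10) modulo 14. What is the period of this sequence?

We have b(1) = 5,  b(2) = 0,  b(3) = 10,  b(4) = 4,  b(5) = 2,  b(6) = 6,  b(7) = 12,  b(8) = 0.
Since b(8) = b(2) = 0, the sequence is eventually periodic: after a pre-period of length 1 it cycles with period 6.

6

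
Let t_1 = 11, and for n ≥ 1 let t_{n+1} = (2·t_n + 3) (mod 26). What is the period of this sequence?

Computing terms: t_1 = 11, t_2 = 25, t_3 = 1, t_4 = 5, t_5 = 13, t_6 = 3, t_7 = 9, t_8 = 21, t_9 = 19, t_{10} = 15, t_{11} = 7, t_{12} = 17, t_{13} = 11.
Since t_{13} = t_1 = 11, the sequence is periodic with period 12.

12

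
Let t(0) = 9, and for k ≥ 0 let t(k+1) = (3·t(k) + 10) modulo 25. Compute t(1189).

7

Computing terms: t(0) = 9, t(1) = 12, t(2) = 21, t(3) = 23, t(4) = 4, t(5) = 22, t(6) = 1, t(7) = 13, t(8) = 24, t(9) = 7, t(10) = 6, t(11) = 3, t(12) = 19, t(13) = 17, t(14) = 11, t(15) = 18, t(16) = 14, t(17) = 2, t(18) = 16, t(19) = 8, t(20) = 9.
Since t(20) = t(0) = 9, the sequence is periodic with period 20.
(1189 - 0) mod 20 = 9, so t(1189) = t(9) = 7.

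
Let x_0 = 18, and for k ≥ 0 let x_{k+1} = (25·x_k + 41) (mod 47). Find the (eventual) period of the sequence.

23

We have x_0 = 18, x_1 = 21, x_2 = 2, x_3 = 44, x_4 = 13, x_5 = 37, x_6 = 26, x_7 = 33, x_8 = 20, x_9 = 24, x_{10} = 30, x_{11} = 39, x_{12} = 29, x_{13} = 14, x_{14} = 15, x_{15} = 40, x_{16} = 7, x_{17} = 28, x_{18} = 36, x_{19} = 1, x_{20} = 19, x_{21} = 46, x_{22} = 16, x_{23} = 18.
The sequence repeats with period 23.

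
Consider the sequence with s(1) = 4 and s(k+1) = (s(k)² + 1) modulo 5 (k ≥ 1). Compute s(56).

2

Computing terms: s(1) = 4,  s(2) = 2,  s(3) = 0,  s(4) = 1,  s(5) = 2.
Since s(5) = s(2) = 2, the sequence is eventually periodic: after a pre-period of length 1 it cycles with period 3.
For k ≥ 2, s(k) depends only on (k - 2) mod 3. (56 - 2) mod 3 = 0, so s(56) = s(2) = 2.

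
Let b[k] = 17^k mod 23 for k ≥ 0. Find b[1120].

16

b[0] = 1, b[1] = 17, b[2] = 13, b[3] = 14, b[4] = 8, b[5] = 21, b[6] = 12, b[7] = 20, b[8] = 18, b[9] = 7, b[10] = 4, b[11] = 22, b[12] = 6, b[13] = 10, b[14] = 9, b[15] = 15, b[16] = 2, b[17] = 11, b[18] = 3, b[19] = 5, b[20] = 16, b[21] = 19, b[22] = 1.
Since b[22] = b[0] = 1, the sequence is periodic with period 22.
So b[1120] = b[0 + ((1120-0) mod 22)] = b[20] = 16.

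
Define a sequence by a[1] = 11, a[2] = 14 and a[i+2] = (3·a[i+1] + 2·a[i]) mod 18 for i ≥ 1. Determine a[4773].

8

a[1] = 11, a[2] = 14, a[3] = 10, a[4] = 4, a[5] = 14, a[6] = 14, a[7] = 16, a[8] = 4, a[9] = 8, a[10] = 14, a[11] = 4, a[12] = 4, a[13] = 2, a[14] = 14, a[15] = 10.
Since (a[14], a[15]) = (a[2], a[3]) = (14, 10) (two consecutive terms determine the rest), the sequence is eventually periodic: after a pre-period of length 1 it cycles with period 12.
For i ≥ 2, a[i] depends only on (i - 2) mod 12. (4773 - 2) mod 12 = 7, so a[4773] = a[9] = 8.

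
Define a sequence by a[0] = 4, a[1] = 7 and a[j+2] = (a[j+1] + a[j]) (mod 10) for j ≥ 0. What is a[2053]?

Listing terms: a[0] = 4,  a[1] = 7,  a[2] = 1,  a[3] = 8,  a[4] = 9,  a[5] = 7,  a[6] = 6,  a[7] = 3,  a[8] = 9,  a[9] = 2,  a[10] = 1,  a[11] = 3,  a[12] = 4,  a[13] = 7.
Since (a[12], a[13]) = (a[0], a[1]) = (4, 7) (two consecutive terms determine the rest), the sequence is periodic with period 12.
So a[2053] = a[0 + ((2053-0) mod 12)] = a[1] = 7.

7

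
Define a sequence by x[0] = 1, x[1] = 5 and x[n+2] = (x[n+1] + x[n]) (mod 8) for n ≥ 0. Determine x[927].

3

Listing terms: x[0] = 1, x[1] = 5, x[2] = 6, x[3] = 3, x[4] = 1, x[5] = 4, x[6] = 5, x[7] = 1, x[8] = 6, x[9] = 7, x[10] = 5, x[11] = 4, x[12] = 1, x[13] = 5.
Since (x[12], x[13]) = (x[0], x[1]) = (1, 5) (two consecutive terms determine the rest), the sequence is periodic with period 12.
So x[927] = x[0 + ((927-0) mod 12)] = x[3] = 3.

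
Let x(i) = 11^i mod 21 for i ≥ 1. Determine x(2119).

Listing terms: x(1) = 11, x(2) = 16, x(3) = 8, x(4) = 4, x(5) = 2, x(6) = 1, x(7) = 11.
The sequence repeats with period 6.
So x(2119) = x(1 + ((2119-1) mod 6)) = x(1) = 11.

11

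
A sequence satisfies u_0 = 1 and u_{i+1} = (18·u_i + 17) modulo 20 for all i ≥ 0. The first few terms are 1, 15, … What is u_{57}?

Computing terms: u_0 = 1; u_1 = 15; u_2 = 7; u_3 = 3; u_4 = 11; u_5 = 15.
Since u_5 = u_1 = 15, the sequence is eventually periodic: after a pre-period of length 1 it cycles with period 4.
For i ≥ 1, u_i depends only on (i - 1) mod 4. (57 - 1) mod 4 = 0, so u_{57} = u_1 = 15.

15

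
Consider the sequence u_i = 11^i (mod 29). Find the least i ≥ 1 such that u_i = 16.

8

u_0 = 1,  u_1 = 11,  u_2 = 5,  u_3 = 26,  u_4 = 25,  u_5 = 14,  u_6 = 9,  u_7 = 12,  u_8 = 16,  u_9 = 2,  u_{10} = 22,  u_{11} = 10,  u_{12} = 23,  u_{13} = 21,  u_{14} = 28,  u_{15} = 18,  u_{16} = 24,  u_{17} = 3,  u_{18} = 4,  u_{19} = 15,  u_{20} = 20,  u_{21} = 17,  u_{22} = 13,  u_{23} = 27,  u_{24} = 7,  u_{25} = 19,  u_{26} = 6,  u_{27} = 8,  u_{28} = 1.
The sequence repeats with period 28.
The value 16 first appears (with i ≥ 1) at u_8.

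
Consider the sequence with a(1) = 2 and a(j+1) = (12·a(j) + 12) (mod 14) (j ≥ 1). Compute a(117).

Computing terms: a(1) = 2,  a(2) = 8,  a(3) = 10,  a(4) = 6,  a(5) = 0,  a(6) = 12,  a(7) = 2.
The sequence repeats with period 6.
(117 - 1) mod 6 = 2, so a(117) = a(3) = 10.

10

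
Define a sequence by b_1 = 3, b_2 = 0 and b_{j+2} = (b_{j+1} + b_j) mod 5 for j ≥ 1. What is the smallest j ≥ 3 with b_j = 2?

b_1 = 3,  b_2 = 0,  b_3 = 3,  b_4 = 3,  b_5 = 1,  b_6 = 4,  b_7 = 0,  b_8 = 4,  b_9 = 4,  b_{10} = 3,  b_{11} = 2,  b_{12} = 0,  b_{13} = 2,  b_{14} = 2,  b_{15} = 4,  b_{16} = 1,  b_{17} = 0,  b_{18} = 1,  b_{19} = 1,  b_{20} = 2,  b_{21} = 3,  b_{22} = 0.
Since (b_{21}, b_{22}) = (b_1, b_2) = (3, 0) (two consecutive terms determine the rest), the sequence is periodic with period 20.
The value 2 first appears (with j ≥ 3) at b_{11}.

11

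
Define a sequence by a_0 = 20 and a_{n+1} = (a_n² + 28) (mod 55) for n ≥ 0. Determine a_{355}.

42

a_0 = 20, a_1 = 43, a_2 = 7, a_3 = 22, a_4 = 17, a_5 = 42, a_6 = 32, a_7 = 7.
Since a_7 = a_2 = 7, the sequence is eventually periodic: after a pre-period of length 2 it cycles with period 5.
For n ≥ 2, a_n depends only on (n - 2) mod 5. (355 - 2) mod 5 = 3, so a_{355} = a_5 = 42.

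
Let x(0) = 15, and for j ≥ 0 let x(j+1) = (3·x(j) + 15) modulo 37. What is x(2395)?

23

Computing terms: x(0) = 15, x(1) = 23, x(2) = 10, x(3) = 8, x(4) = 2, x(5) = 21, x(6) = 4, x(7) = 27, x(8) = 22, x(9) = 7, x(10) = 36, x(11) = 12, x(12) = 14, x(13) = 20, x(14) = 1, x(15) = 18, x(16) = 32, x(17) = 0, x(18) = 15.
The sequence repeats with period 18.
So x(2395) = x(0 + ((2395-0) mod 18)) = x(1) = 23.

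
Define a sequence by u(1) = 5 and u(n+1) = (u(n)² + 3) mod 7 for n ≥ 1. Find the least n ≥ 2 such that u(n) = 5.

4

Computing terms: u(1) = 5,  u(2) = 0,  u(3) = 3,  u(4) = 5.
Since u(4) = u(1) = 5, the sequence is periodic with period 3.
The value 5 next appears (with n ≥ 2) at u(4).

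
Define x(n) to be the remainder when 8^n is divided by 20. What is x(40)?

16

We have x(0) = 1; x(1) = 8; x(2) = 4; x(3) = 12; x(4) = 16; x(5) = 8.
Since x(5) = x(1) = 8, the sequence is eventually periodic: after a pre-period of length 1 it cycles with period 4.
For n ≥ 1, x(n) depends only on (n - 1) mod 4. (40 - 1) mod 4 = 3, so x(40) = x(4) = 16.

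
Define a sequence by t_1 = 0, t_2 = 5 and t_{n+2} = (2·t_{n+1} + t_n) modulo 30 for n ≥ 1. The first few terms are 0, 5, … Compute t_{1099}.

10

We have t_1 = 0,  t_2 = 5,  t_3 = 10,  t_4 = 25,  t_5 = 0,  t_6 = 25,  t_7 = 20,  t_8 = 5,  t_9 = 0,  t_{10} = 5.
Since (t_9, t_{10}) = (t_1, t_2) = (0, 5) (two consecutive terms determine the rest), the sequence is periodic with period 8.
(1099 - 1) mod 8 = 2, so t_{1099} = t_3 = 10.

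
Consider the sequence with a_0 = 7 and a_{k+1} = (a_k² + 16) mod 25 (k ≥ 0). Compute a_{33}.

22

Computing terms: a_0 = 7,  a_1 = 15,  a_2 = 16,  a_3 = 22,  a_4 = 0,  a_5 = 16.
Since a_5 = a_2 = 16, the sequence is eventually periodic: after a pre-period of length 2 it cycles with period 3.
For k ≥ 2, a_k depends only on (k - 2) mod 3. (33 - 2) mod 3 = 1, so a_{33} = a_3 = 22.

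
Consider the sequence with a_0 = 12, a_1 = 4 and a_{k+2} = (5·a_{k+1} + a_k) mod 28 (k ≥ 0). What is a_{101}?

We have a_0 = 12; a_1 = 4; a_2 = 4; a_3 = 24; a_4 = 12; a_5 = 0; a_6 = 12; a_7 = 4.
Since (a_6, a_7) = (a_0, a_1) = (12, 4) (two consecutive terms determine the rest), the sequence is periodic with period 6.
So a_{101} = a_{0 + ((101-0) mod 6)} = a_5 = 0.

0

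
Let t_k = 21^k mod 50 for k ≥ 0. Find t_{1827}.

41

Computing terms: t_0 = 1, t_1 = 21, t_2 = 41, t_3 = 11, t_4 = 31, t_5 = 1.
The sequence repeats with period 5.
(1827 - 0) mod 5 = 2, so t_{1827} = t_2 = 41.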